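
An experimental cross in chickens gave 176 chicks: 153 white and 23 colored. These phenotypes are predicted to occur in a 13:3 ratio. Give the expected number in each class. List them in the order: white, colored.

143, 33

Under the 13:3 hypothesis (Σ ratio = 16, N = 176):
  white: 176 × 13/16 = 143
  colored: 176 × 3/16 = 33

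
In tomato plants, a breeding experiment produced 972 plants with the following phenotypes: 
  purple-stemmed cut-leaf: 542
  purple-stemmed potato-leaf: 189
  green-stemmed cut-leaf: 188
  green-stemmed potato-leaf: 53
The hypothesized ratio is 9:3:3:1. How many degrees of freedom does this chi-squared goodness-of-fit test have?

A goodness-of-fit test with 4 phenotype classes has df = 4 − 1 = 3.

3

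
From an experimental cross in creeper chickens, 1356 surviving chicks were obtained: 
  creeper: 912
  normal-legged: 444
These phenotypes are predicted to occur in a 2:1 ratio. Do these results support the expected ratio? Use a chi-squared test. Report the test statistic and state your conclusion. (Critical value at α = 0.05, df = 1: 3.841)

The 2:1 ratio has 3 parts, so with N = 1356 the expected counts are:
  creeper: 1356 × 2/3 = 904
  normal-legged: 1356 × 1/3 = 452
χ² = Σ (O − E)² / E
  creeper: (912 − 904)² / 904 = 0.0708
  normal-legged: (444 − 452)² / 452 = 0.1416
χ² = 0.0708 + 0.1416 = 0.2124 ≈ 0.212
Degrees of freedom = 2 − 1 = 1; critical value at α = 0.05 is 3.841.
Since 0.212 < 3.841, we fail to reject the null hypothesis — the data are consistent with the 2:1 ratio.

0.212; consistent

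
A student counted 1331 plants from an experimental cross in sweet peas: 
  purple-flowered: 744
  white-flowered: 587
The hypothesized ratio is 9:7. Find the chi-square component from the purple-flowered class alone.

0.029

Expected counts for N = 1331 under a 9:7 ratio (total parts = 16):
  purple-flowered: 1331 × 9/16 = 748.6875
  white-flowered: 1331 × 7/16 = 582.3125
Contribution of purple-flowered: (744 − 748.6875)² / 748.6875 = 0.0293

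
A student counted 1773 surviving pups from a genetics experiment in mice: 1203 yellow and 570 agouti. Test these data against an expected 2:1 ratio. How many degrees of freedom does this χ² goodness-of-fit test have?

1

A goodness-of-fit test with 2 phenotype classes has df = 2 − 1 = 1.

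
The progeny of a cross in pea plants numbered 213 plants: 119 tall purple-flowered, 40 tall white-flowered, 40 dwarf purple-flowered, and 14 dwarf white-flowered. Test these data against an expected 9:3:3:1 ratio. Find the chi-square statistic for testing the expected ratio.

0.041

The 9:3:3:1 ratio has 16 parts, so with N = 213 the expected counts are:
  tall purple-flowered: 213 × 9/16 = 119.8125
  tall white-flowered: 213 × 3/16 = 39.9375
  dwarf purple-flowered: 213 × 3/16 = 39.9375
  dwarf white-flowered: 213 × 1/16 = 13.3125
χ² = Σ (O − E)² / E
  tall purple-flowered: (119 − 119.8125)² / 119.8125 = 0.0055
  tall white-flowered: (40 − 39.9375)² / 39.9375 = 0.0001
  dwarf purple-flowered: (40 − 39.9375)² / 39.9375 = 0.0001
  dwarf white-flowered: (14 − 13.3125)² / 13.3125 = 0.0355
χ² = 0.0055 + 0.0001 + 0.0001 + 0.0355 = 0.0412 ≈ 0.041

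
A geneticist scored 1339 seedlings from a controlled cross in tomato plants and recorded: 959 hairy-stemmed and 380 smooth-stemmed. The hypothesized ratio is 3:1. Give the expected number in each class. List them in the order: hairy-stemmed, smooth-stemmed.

1004.25, 334.75

Total ratio parts = 4. Expected numbers out of 1339:
  hairy-stemmed: 1339 × 3/4 = 1004.25
  smooth-stemmed: 1339 × 1/4 = 334.75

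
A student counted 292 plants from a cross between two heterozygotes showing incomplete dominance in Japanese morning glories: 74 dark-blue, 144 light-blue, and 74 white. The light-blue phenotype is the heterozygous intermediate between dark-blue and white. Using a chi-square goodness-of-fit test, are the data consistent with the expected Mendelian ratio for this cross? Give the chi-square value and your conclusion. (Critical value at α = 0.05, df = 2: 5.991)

0.055; consistent

With incomplete dominance, a heterozygote × heterozygote cross gives a 1:2:1 phenotypic ratio.
The 1:2:1 ratio has 4 parts, so with N = 292 the expected counts are:
  dark-blue: 292 × 1/4 = 73
  light-blue: 292 × 2/4 = 146
  white: 292 × 1/4 = 73
χ² = Σ (O − E)² / E
  dark-blue: (74 − 73)² / 73 = 0.0137
  light-blue: (144 − 146)² / 146 = 0.0274
  white: (74 − 73)² / 73 = 0.0137
χ² = 0.0137 + 0.0274 + 0.0137 = 0.0548 ≈ 0.055
Degrees of freedom = 3 − 1 = 2; critical value at α = 0.05 is 5.991.
Since 0.055 < 5.991, we fail to reject the null hypothesis — the data are consistent with the 1:2:1 ratio.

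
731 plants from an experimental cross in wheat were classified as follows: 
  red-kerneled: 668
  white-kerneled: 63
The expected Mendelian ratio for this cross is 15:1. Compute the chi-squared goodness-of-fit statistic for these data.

Total ratio parts = 16. Expected numbers out of 731:
  red-kerneled: 731 × 15/16 = 685.3125
  white-kerneled: 731 × 1/16 = 45.6875
χ² = Σ (O − E)² / E
  red-kerneled: (668 − 685.3125)² / 685.3125 = 0.4374
  white-kerneled: (63 − 45.6875)² / 45.6875 = 6.5603
χ² = 0.4374 + 6.5603 = 6.9977 ≈ 6.998

6.998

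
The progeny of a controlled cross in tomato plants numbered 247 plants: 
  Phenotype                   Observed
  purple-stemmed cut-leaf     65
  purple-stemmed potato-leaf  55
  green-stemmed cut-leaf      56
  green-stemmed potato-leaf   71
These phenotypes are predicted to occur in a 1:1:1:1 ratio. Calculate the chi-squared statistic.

2.830

Total ratio parts = 4. Expected numbers out of 247:
  purple-stemmed cut-leaf: 247 × 1/4 = 61.75
  purple-stemmed potato-leaf: 247 × 1/4 = 61.75
  green-stemmed cut-leaf: 247 × 1/4 = 61.75
  green-stemmed potato-leaf: 247 × 1/4 = 61.75
χ² = Σ (O − E)² / E
  purple-stemmed cut-leaf: (65 − 61.75)² / 61.75 = 0.1711
  purple-stemmed potato-leaf: (55 − 61.75)² / 61.75 = 0.7379
  green-stemmed cut-leaf: (56 − 61.75)² / 61.75 = 0.5354
  green-stemmed potato-leaf: (71 − 61.75)² / 61.75 = 1.3856
χ² = 0.1711 + 0.7379 + 0.5354 + 1.3856 = 2.830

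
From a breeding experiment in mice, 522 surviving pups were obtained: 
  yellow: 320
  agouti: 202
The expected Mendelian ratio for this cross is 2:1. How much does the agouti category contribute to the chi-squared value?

4.506

The 2:1 ratio has 3 parts, so with N = 522 the expected counts are:
  yellow: 522 × 2/3 = 348
  agouti: 522 × 1/3 = 174
Contribution of agouti: (202 − 174)² / 174 = 4.5057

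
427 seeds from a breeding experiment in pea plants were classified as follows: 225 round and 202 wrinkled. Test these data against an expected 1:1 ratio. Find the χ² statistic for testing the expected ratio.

1.239

Expected counts for N = 427 under a 1:1 ratio (total parts = 2):
  round: 427 × 1/2 = 213.5
  wrinkled: 427 × 1/2 = 213.5
χ² = Σ (O − E)² / E
  round: (225 − 213.5)² / 213.5 = 0.6194
  wrinkled: (202 − 213.5)² / 213.5 = 0.6194
χ² = 0.6194 + 0.6194 = 1.2388 ≈ 1.239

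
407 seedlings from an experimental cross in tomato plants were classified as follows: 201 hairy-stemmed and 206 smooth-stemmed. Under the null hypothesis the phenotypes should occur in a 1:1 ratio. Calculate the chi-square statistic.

0.061

Under the 1:1 hypothesis (Σ ratio = 2, N = 407):
  hairy-stemmed: 407 × 1/2 = 203.5
  smooth-stemmed: 407 × 1/2 = 203.5
χ² = Σ (O − E)² / E
  hairy-stemmed: (201 − 203.5)² / 203.5 = 0.0307
  smooth-stemmed: (206 − 203.5)² / 203.5 = 0.0307
χ² = 0.0307 + 0.0307 = 0.0614 ≈ 0.061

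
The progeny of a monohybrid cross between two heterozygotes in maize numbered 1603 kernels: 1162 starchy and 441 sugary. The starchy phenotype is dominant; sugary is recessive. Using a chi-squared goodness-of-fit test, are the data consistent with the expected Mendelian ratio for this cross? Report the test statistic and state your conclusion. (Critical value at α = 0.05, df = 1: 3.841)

For a monohybrid cross between heterozygotes with complete dominance, the expected phenotypic ratio is 3:1.
Under the 3:1 hypothesis (Σ ratio = 4, N = 1603):
  starchy: 1603 × 3/4 = 1202.25
  sugary: 1603 × 1/4 = 400.75
χ² = Σ (O − E)² / E
  starchy: (1162 − 1202.25)² / 1202.25 = 1.3475
  sugary: (441 − 400.75)² / 400.75 = 4.0426
χ² = 1.3475 + 4.0426 = 5.3901 ≈ 5.390
Degrees of freedom = 2 − 1 = 1; critical value at α = 0.05 is 3.841.
Since 5.390 > 3.841, we reject the null hypothesis — the data do not fit the 3:1 ratio.

5.390; not consistent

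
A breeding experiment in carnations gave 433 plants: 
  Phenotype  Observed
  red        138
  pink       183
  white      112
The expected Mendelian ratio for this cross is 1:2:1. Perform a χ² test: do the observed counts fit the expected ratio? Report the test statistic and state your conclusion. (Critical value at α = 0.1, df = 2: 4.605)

Total ratio parts = 4. Expected numbers out of 433:
  red: 433 × 1/4 = 108.25
  pink: 433 × 2/4 = 216.5
  white: 433 × 1/4 = 108.25
χ² = Σ (O − E)² / E
  red: (138 − 108.25)² / 108.25 = 8.1761
  pink: (183 − 216.5)² / 216.5 = 5.1836
  white: (112 − 108.25)² / 108.25 = 0.1299
χ² = 8.1761 + 5.1836 + 0.1299 = 13.4896 ≈ 13.490
Degrees of freedom = 3 − 1 = 2; critical value at α = 0.1 is 4.605.
Since 13.490 > 4.605, we reject the null hypothesis — the data do not fit the 1:2:1 ratio.

13.490; not consistent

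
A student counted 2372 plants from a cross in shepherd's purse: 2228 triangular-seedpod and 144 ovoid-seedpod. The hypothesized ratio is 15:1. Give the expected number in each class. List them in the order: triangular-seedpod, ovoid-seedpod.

The 15:1 ratio has 16 parts, so with N = 2372 the expected counts are:
  triangular-seedpod: 2372 × 15/16 = 2223.75
  ovoid-seedpod: 2372 × 1/16 = 148.25

2223.75, 148.25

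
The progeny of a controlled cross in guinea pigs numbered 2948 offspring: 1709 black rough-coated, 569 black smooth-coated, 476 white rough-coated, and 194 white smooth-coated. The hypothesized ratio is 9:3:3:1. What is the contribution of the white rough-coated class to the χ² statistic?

Under the 9:3:3:1 hypothesis (Σ ratio = 16, N = 2948):
  black rough-coated: 2948 × 9/16 = 1658.25
  black smooth-coated: 2948 × 3/16 = 552.75
  white rough-coated: 2948 × 3/16 = 552.75
  white smooth-coated: 2948 × 1/16 = 184.25
Contribution of white rough-coated: (476 − 552.75)² / 552.75 = 10.6568

10.657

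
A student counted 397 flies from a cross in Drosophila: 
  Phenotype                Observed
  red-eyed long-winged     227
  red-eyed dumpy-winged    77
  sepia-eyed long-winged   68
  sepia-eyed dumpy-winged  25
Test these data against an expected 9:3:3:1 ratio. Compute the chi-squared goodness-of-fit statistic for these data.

Expected counts for N = 397 under a 9:3:3:1 ratio (total parts = 16):
  red-eyed long-winged: 397 × 9/16 = 223.3125
  red-eyed dumpy-winged: 397 × 3/16 = 74.4375
  sepia-eyed long-winged: 397 × 3/16 = 74.4375
  sepia-eyed dumpy-winged: 397 × 1/16 = 24.8125
χ² = Σ (O − E)² / E
  red-eyed long-winged: (227 − 223.3125)² / 223.3125 = 0.0609
  red-eyed dumpy-winged: (77 − 74.4375)² / 74.4375 = 0.0882
  sepia-eyed long-winged: (68 − 74.4375)² / 74.4375 = 0.5567
  sepia-eyed dumpy-winged: (25 − 24.8125)² / 24.8125 = 0.0014
χ² = 0.0609 + 0.0882 + 0.5567 + 0.0014 = 0.7072 ≈ 0.707

0.707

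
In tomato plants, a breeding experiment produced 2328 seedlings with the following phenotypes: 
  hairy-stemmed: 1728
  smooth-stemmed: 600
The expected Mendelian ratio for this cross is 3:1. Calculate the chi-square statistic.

0.742

Expected counts for N = 2328 under a 3:1 ratio (total parts = 4):
  hairy-stemmed: 2328 × 3/4 = 1746
  smooth-stemmed: 2328 × 1/4 = 582
χ² = Σ (O − E)² / E
  hairy-stemmed: (1728 − 1746)² / 1746 = 0.1856
  smooth-stemmed: (600 − 582)² / 582 = 0.5567
χ² = 0.1856 + 0.5567 = 0.7423 ≈ 0.742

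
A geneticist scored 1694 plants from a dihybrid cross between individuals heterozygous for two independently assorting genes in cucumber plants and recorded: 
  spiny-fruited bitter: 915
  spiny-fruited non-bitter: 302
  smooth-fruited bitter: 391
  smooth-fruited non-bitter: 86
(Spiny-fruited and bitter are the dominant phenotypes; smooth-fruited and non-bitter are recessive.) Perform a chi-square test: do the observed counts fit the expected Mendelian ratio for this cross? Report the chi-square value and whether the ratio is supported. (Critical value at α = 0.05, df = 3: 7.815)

A dihybrid F₂ with independent assortment and complete dominance at both loci gives a 9:3:3:1 phenotypic ratio.
Total ratio parts = 16. Expected numbers out of 1694:
  spiny-fruited bitter: 1694 × 9/16 = 952.875
  spiny-fruited non-bitter: 1694 × 3/16 = 317.625
  smooth-fruited bitter: 1694 × 3/16 = 317.625
  smooth-fruited non-bitter: 1694 × 1/16 = 105.875
χ² = Σ (O − E)² / E
  spiny-fruited bitter: (915 − 952.875)² / 952.875 = 1.5055
  spiny-fruited non-bitter: (302 − 317.625)² / 317.625 = 0.7686
  smooth-fruited bitter: (391 − 317.625)² / 317.625 = 16.9505
  smooth-fruited non-bitter: (86 − 105.875)² / 105.875 = 3.7310
χ² = 1.5055 + 0.7686 + 16.9505 + 3.7310 = 22.9556 ≈ 22.956
Degrees of freedom = 4 − 1 = 3; critical value at α = 0.05 is 7.815.
Since 22.956 > 7.815, we reject the null hypothesis — the data do not fit the 9:3:3:1 ratio.

22.956; not consistent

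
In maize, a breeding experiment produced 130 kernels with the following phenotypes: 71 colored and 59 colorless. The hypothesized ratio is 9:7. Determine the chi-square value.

0.141

Total ratio parts = 16. Expected numbers out of 130:
  colored: 130 × 9/16 = 73.125
  colorless: 130 × 7/16 = 56.875
χ² = Σ (O − E)² / E
  colored: (71 − 73.125)² / 73.125 = 0.0618
  colorless: (59 − 56.875)² / 56.875 = 0.0794
χ² = 0.0618 + 0.0794 = 0.1412 ≈ 0.141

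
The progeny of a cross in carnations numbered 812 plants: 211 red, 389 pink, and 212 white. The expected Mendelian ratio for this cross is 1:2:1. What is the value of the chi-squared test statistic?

1.426

The 1:2:1 ratio has 4 parts, so with N = 812 the expected counts are:
  red: 812 × 1/4 = 203
  pink: 812 × 2/4 = 406
  white: 812 × 1/4 = 203
χ² = Σ (O − E)² / E
  red: (211 − 203)² / 203 = 0.3153
  pink: (389 − 406)² / 406 = 0.7118
  white: (212 − 203)² / 203 = 0.3990
χ² = 0.3153 + 0.7118 + 0.3990 = 1.4261 ≈ 1.426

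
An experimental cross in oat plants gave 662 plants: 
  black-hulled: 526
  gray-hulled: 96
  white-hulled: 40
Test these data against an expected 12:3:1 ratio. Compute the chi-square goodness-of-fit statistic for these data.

Under the 12:3:1 hypothesis (Σ ratio = 16, N = 662):
  black-hulled: 662 × 12/16 = 496.5
  gray-hulled: 662 × 3/16 = 124.125
  white-hulled: 662 × 1/16 = 41.375
χ² = Σ (O − E)² / E
  black-hulled: (526 − 496.5)² / 496.5 = 1.7528
  gray-hulled: (96 − 124.125)² / 124.125 = 6.3727
  white-hulled: (40 − 41.375)² / 41.375 = 0.0457
χ² = 1.7528 + 6.3727 + 0.0457 = 8.1712 ≈ 8.171

8.171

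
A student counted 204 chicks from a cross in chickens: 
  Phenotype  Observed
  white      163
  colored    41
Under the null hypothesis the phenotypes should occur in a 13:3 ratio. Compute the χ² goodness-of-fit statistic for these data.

Total ratio parts = 16. Expected numbers out of 204:
  white: 204 × 13/16 = 165.75
  colored: 204 × 3/16 = 38.25
χ² = Σ (O − E)² / E
  white: (163 − 165.75)² / 165.75 = 0.0456
  colored: (41 − 38.25)² / 38.25 = 0.1977
χ² = 0.0456 + 0.1977 = 0.2433 ≈ 0.243

0.243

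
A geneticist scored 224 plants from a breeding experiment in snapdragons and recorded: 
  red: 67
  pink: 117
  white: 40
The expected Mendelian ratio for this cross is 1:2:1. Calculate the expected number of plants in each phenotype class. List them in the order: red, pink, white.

Total ratio parts = 4. Expected numbers out of 224:
  red: 224 × 1/4 = 56
  pink: 224 × 2/4 = 112
  white: 224 × 1/4 = 56

56, 112, 56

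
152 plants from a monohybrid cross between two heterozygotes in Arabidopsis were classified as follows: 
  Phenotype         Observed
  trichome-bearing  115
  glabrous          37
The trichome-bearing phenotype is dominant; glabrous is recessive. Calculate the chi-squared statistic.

0.035

For a monohybrid cross between heterozygotes with complete dominance, the expected phenotypic ratio is 3:1.
Under the 3:1 hypothesis (Σ ratio = 4, N = 152):
  trichome-bearing: 152 × 3/4 = 114
  glabrous: 152 × 1/4 = 38
χ² = Σ (O − E)² / E
  trichome-bearing: (115 − 114)² / 114 = 0.0088
  glabrous: (37 − 38)² / 38 = 0.0263
χ² = 0.0088 + 0.0263 = 0.0351 ≈ 0.035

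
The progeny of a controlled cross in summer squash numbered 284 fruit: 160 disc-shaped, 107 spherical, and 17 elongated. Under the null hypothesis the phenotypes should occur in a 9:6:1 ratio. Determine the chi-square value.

Total ratio parts = 16. Expected numbers out of 284:
  disc-shaped: 284 × 9/16 = 159.75
  spherical: 284 × 6/16 = 106.5
  elongated: 284 × 1/16 = 17.75
χ² = Σ (O − E)² / E
  disc-shaped: (160 − 159.75)² / 159.75 = 0.0004
  spherical: (107 − 106.5)² / 106.5 = 0.0023
  elongated: (17 − 17.75)² / 17.75 = 0.0317
χ² = 0.0004 + 0.0023 + 0.0317 = 0.0344 ≈ 0.034

0.034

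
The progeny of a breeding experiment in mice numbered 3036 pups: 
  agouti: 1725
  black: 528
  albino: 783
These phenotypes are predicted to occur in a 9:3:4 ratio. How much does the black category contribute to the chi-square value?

2.989

Under the 9:3:4 hypothesis (Σ ratio = 16, N = 3036):
  agouti: 3036 × 9/16 = 1707.75
  black: 3036 × 3/16 = 569.25
  albino: 3036 × 4/16 = 759
Contribution of black: (528 − 569.25)² / 569.25 = 2.9891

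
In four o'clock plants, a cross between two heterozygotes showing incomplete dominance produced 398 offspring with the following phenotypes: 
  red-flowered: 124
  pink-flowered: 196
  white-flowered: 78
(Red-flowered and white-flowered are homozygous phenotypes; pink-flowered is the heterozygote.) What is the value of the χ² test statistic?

10.724

With incomplete dominance, a heterozygote × heterozygote cross gives a 1:2:1 phenotypic ratio.
The 1:2:1 ratio has 4 parts, so with N = 398 the expected counts are:
  red-flowered: 398 × 1/4 = 99.5
  pink-flowered: 398 × 2/4 = 199
  white-flowered: 398 × 1/4 = 99.5
χ² = Σ (O − E)² / E
  red-flowered: (124 − 99.5)² / 99.5 = 6.0327
  pink-flowered: (196 − 199)² / 199 = 0.0452
  white-flowered: (78 − 99.5)² / 99.5 = 4.6457
χ² = 6.0327 + 0.0452 + 4.6457 = 10.7236 ≈ 10.724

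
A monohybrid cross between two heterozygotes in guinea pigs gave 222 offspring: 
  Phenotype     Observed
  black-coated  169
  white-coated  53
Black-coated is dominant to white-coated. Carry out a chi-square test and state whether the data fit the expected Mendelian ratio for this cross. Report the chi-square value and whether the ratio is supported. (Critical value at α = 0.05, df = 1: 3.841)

For a monohybrid cross between heterozygotes with complete dominance, the expected phenotypic ratio is 3:1.
Total ratio parts = 4. Expected numbers out of 222:
  black-coated: 222 × 3/4 = 166.5
  white-coated: 222 × 1/4 = 55.5
χ² = Σ (O − E)² / E
  black-coated: (169 − 166.5)² / 166.5 = 0.0375
  white-coated: (53 − 55.5)² / 55.5 = 0.1126
χ² = 0.0375 + 0.1126 = 0.1501 ≈ 0.150
Degrees of freedom = 2 − 1 = 1; critical value at α = 0.05 is 3.841.
Since 0.150 < 3.841, we fail to reject the null hypothesis — the data are consistent with the 3:1 ratio.

0.150; consistent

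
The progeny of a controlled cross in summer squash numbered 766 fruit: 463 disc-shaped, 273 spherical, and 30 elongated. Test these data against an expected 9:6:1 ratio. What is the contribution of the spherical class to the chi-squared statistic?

The 9:6:1 ratio has 16 parts, so with N = 766 the expected counts are:
  disc-shaped: 766 × 9/16 = 430.875
  spherical: 766 × 6/16 = 287.25
  elongated: 766 × 1/16 = 47.875
Contribution of spherical: (273 − 287.25)² / 287.25 = 0.7069

0.707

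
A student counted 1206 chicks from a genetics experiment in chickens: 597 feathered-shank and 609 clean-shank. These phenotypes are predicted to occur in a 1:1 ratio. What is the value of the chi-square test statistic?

The 1:1 ratio has 2 parts, so with N = 1206 the expected counts are:
  feathered-shank: 1206 × 1/2 = 603
  clean-shank: 1206 × 1/2 = 603
χ² = Σ (O − E)² / E
  feathered-shank: (597 − 603)² / 603 = 0.0597
  clean-shank: (609 − 603)² / 603 = 0.0597
χ² = 0.0597 + 0.0597 = 0.1194 ≈ 0.119

0.119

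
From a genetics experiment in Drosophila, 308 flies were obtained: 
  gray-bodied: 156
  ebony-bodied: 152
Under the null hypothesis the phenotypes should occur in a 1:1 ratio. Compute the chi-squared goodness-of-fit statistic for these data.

Total ratio parts = 2. Expected numbers out of 308:
  gray-bodied: 308 × 1/2 = 154
  ebony-bodied: 308 × 1/2 = 154
χ² = Σ (O − E)² / E
  gray-bodied: (156 − 154)² / 154 = 0.0260
  ebony-bodied: (152 − 154)² / 154 = 0.0260
χ² = 0.0260 + 0.0260 = 0.052

0.052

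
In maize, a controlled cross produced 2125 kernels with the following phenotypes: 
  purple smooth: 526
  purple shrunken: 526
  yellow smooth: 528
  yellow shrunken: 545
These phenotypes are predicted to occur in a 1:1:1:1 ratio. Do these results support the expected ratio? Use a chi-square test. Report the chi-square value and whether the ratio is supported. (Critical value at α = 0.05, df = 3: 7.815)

0.480; consistent

Total ratio parts = 4. Expected numbers out of 2125:
  purple smooth: 2125 × 1/4 = 531.25
  purple shrunken: 2125 × 1/4 = 531.25
  yellow smooth: 2125 × 1/4 = 531.25
  yellow shrunken: 2125 × 1/4 = 531.25
χ² = Σ (O − E)² / E
  purple smooth: (526 − 531.25)² / 531.25 = 0.0519
  purple shrunken: (526 − 531.25)² / 531.25 = 0.0519
  yellow smooth: (528 − 531.25)² / 531.25 = 0.0199
  yellow shrunken: (545 − 531.25)² / 531.25 = 0.3559
χ² = 0.0519 + 0.0519 + 0.0199 + 0.3559 = 0.4796 ≈ 0.480
Degrees of freedom = 4 − 1 = 3; critical value at α = 0.05 is 7.815.
Since 0.480 < 7.815, we fail to reject the null hypothesis — the data are consistent with the 1:1:1:1 ratio.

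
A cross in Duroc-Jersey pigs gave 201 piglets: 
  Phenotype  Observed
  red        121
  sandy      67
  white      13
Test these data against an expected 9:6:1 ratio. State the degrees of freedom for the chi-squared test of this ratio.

2

A goodness-of-fit test with 3 phenotype classes has df = 3 − 1 = 2.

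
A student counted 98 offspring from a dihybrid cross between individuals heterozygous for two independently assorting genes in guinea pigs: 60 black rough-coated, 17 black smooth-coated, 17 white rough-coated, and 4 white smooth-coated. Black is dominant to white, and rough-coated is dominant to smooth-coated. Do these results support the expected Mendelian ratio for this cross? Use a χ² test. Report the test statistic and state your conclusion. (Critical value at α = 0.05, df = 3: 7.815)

1.374; consistent

A dihybrid F₂ with independent assortment and complete dominance at both loci gives a 9:3:3:1 phenotypic ratio.
Under the 9:3:3:1 hypothesis (Σ ratio = 16, N = 98):
  black rough-coated: 98 × 9/16 = 55.125
  black smooth-coated: 98 × 3/16 = 18.375
  white rough-coated: 98 × 3/16 = 18.375
  white smooth-coated: 98 × 1/16 = 6.125
χ² = Σ (O − E)² / E
  black rough-coated: (60 − 55.125)² / 55.125 = 0.4311
  black smooth-coated: (17 − 18.375)² / 18.375 = 0.1029
  white rough-coated: (17 − 18.375)² / 18.375 = 0.1029
  white smooth-coated: (4 − 6.125)² / 6.125 = 0.7372
χ² = 0.4311 + 0.1029 + 0.1029 + 0.7372 = 1.3741 ≈ 1.374
Degrees of freedom = 4 − 1 = 3; critical value at α = 0.05 is 7.815.
Since 1.374 < 7.815, we fail to reject the null hypothesis — the data are consistent with the 9:3:3:1 ratio.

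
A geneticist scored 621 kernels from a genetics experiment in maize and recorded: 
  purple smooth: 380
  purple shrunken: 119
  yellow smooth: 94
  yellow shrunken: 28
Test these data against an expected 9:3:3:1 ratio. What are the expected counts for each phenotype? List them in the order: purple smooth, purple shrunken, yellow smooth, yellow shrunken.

The 9:3:3:1 ratio has 16 parts, so with N = 621 the expected counts are:
  purple smooth: 621 × 9/16 = 349.3125
  purple shrunken: 621 × 3/16 = 116.4375
  yellow smooth: 621 × 3/16 = 116.4375
  yellow shrunken: 621 × 1/16 = 38.8125

349.3125, 116.4375, 116.4375, 38.8125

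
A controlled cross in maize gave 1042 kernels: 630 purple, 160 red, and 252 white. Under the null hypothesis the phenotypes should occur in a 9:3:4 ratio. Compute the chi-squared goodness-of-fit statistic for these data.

The 9:3:4 ratio has 16 parts, so with N = 1042 the expected counts are:
  purple: 1042 × 9/16 = 586.125
  red: 1042 × 3/16 = 195.375
  white: 1042 × 4/16 = 260.5
χ² = Σ (O − E)² / E
  purple: (630 − 586.125)² / 586.125 = 3.2843
  red: (160 − 195.375)² / 195.375 = 6.4051
  white: (252 − 260.5)² / 260.5 = 0.2774
χ² = 3.2843 + 6.4051 + 0.2774 = 9.9668 ≈ 9.967

9.967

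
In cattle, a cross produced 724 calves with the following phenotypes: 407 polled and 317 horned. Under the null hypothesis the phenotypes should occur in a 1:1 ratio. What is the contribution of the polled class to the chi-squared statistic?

5.594

Expected counts for N = 724 under a 1:1 ratio (total parts = 2):
  polled: 724 × 1/2 = 362
  horned: 724 × 1/2 = 362
Contribution of polled: (407 − 362)² / 362 = 5.5939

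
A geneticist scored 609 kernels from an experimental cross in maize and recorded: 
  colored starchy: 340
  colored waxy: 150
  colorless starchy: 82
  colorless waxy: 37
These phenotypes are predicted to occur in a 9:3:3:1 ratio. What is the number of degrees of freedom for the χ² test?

3

A goodness-of-fit test with 4 phenotype classes has df = 4 − 1 = 3.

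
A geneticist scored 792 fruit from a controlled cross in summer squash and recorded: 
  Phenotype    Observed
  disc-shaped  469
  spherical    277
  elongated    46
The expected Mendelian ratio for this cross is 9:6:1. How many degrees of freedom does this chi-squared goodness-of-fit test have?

2

A goodness-of-fit test with 3 phenotype classes has df = 3 − 1 = 2.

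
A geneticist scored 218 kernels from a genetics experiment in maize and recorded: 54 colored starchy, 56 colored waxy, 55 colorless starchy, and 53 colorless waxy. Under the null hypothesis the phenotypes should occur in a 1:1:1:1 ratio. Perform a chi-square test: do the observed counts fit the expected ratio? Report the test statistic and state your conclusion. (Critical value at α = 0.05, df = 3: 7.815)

0.092; consistent

Expected counts for N = 218 under a 1:1:1:1 ratio (total parts = 4):
  colored starchy: 218 × 1/4 = 54.5
  colored waxy: 218 × 1/4 = 54.5
  colorless starchy: 218 × 1/4 = 54.5
  colorless waxy: 218 × 1/4 = 54.5
χ² = Σ (O − E)² / E
  colored starchy: (54 − 54.5)² / 54.5 = 0.0046
  colored waxy: (56 − 54.5)² / 54.5 = 0.0413
  colorless starchy: (55 − 54.5)² / 54.5 = 0.0046
  colorless waxy: (53 − 54.5)² / 54.5 = 0.0413
χ² = 0.0046 + 0.0413 + 0.0046 + 0.0413 = 0.0918 ≈ 0.092
Degrees of freedom = 4 − 1 = 3; critical value at α = 0.05 is 7.815.
Since 0.092 < 7.815, we fail to reject the null hypothesis — the data are consistent with the 1:1:1:1 ratio.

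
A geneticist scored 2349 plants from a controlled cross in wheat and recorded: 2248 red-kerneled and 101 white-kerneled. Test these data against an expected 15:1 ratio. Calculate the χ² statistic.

The 15:1 ratio has 16 parts, so with N = 2349 the expected counts are:
  red-kerneled: 2349 × 15/16 = 2202.1875
  white-kerneled: 2349 × 1/16 = 146.8125
χ² = Σ (O − E)² / E
  red-kerneled: (2248 − 2202.1875)² / 2202.1875 = 0.9530
  white-kerneled: (101 − 146.8125)² / 146.8125 = 14.2957
χ² = 0.9530 + 14.2957 = 15.2487 ≈ 15.249

15.249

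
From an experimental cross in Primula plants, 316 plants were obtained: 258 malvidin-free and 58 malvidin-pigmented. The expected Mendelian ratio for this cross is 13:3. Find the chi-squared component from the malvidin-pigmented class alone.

0.026

Under the 13:3 hypothesis (Σ ratio = 16, N = 316):
  malvidin-free: 316 × 13/16 = 256.75
  malvidin-pigmented: 316 × 3/16 = 59.25
Contribution of malvidin-pigmented: (58 − 59.25)² / 59.25 = 0.0264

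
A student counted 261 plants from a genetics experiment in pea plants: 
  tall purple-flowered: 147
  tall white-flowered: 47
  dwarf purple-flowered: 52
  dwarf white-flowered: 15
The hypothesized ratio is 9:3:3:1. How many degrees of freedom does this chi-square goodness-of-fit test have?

3

A goodness-of-fit test with 4 phenotype classes has df = 4 − 1 = 3.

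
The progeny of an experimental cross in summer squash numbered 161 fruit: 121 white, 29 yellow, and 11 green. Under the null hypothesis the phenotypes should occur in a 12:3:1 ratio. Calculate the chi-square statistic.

The 12:3:1 ratio has 16 parts, so with N = 161 the expected counts are:
  white: 161 × 12/16 = 120.75
  yellow: 161 × 3/16 = 30.1875
  green: 161 × 1/16 = 10.0625
χ² = Σ (O − E)² / E
  white: (121 − 120.75)² / 120.75 = 0.0005
  yellow: (29 − 30.1875)² / 30.1875 = 0.0467
  green: (11 − 10.0625)² / 10.0625 = 0.0873
χ² = 0.0005 + 0.0467 + 0.0873 = 0.1345 ≈ 0.135

0.135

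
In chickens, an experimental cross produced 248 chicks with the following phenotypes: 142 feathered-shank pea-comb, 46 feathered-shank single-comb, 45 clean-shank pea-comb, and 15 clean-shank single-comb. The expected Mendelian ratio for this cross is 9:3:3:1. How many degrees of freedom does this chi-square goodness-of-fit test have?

A goodness-of-fit test with 4 phenotype classes has df = 4 − 1 = 3.

3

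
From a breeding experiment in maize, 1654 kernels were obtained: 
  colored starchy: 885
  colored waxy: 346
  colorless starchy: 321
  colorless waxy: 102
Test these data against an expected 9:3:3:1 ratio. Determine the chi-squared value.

6.763

Expected counts for N = 1654 under a 9:3:3:1 ratio (total parts = 16):
  colored starchy: 1654 × 9/16 = 930.375
  colored waxy: 1654 × 3/16 = 310.125
  colorless starchy: 1654 × 3/16 = 310.125
  colorless waxy: 1654 × 1/16 = 103.375
χ² = Σ (O − E)² / E
  colored starchy: (885 − 930.375)² / 930.375 = 2.2130
  colored waxy: (346 − 310.125)² / 310.125 = 4.1500
  colorless starchy: (321 − 310.125)² / 310.125 = 0.3813
  colorless waxy: (102 − 103.375)² / 103.375 = 0.0183
χ² = 2.2130 + 4.1500 + 0.3813 + 0.0183 = 6.7626 ≈ 6.763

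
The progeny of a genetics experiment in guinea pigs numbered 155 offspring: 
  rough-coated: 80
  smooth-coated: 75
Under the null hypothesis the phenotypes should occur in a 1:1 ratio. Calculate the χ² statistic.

0.161

Expected counts for N = 155 under a 1:1 ratio (total parts = 2):
  rough-coated: 155 × 1/2 = 77.5
  smooth-coated: 155 × 1/2 = 77.5
χ² = Σ (O − E)² / E
  rough-coated: (80 − 77.5)² / 77.5 = 0.0806
  smooth-coated: (75 − 77.5)² / 77.5 = 0.0806
χ² = 0.0806 + 0.0806 = 0.1612 ≈ 0.161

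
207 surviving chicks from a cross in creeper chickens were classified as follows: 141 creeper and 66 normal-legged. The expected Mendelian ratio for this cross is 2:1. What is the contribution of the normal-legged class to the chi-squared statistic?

Expected counts for N = 207 under a 2:1 ratio (total parts = 3):
  creeper: 207 × 2/3 = 138
  normal-legged: 207 × 1/3 = 69
Contribution of normal-legged: (66 − 69)² / 69 = 0.1304

0.130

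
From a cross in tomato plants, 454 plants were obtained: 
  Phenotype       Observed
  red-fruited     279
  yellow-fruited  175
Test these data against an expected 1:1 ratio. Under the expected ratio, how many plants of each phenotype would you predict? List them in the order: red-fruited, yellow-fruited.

Total ratio parts = 2. Expected numbers out of 454:
  red-fruited: 454 × 1/2 = 227
  yellow-fruited: 454 × 1/2 = 227

227, 227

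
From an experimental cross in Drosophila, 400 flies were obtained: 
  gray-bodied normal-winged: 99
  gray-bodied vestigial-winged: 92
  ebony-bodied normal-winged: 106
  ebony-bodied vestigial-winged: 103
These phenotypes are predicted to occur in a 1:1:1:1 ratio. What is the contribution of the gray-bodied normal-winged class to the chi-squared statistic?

0.010

Under the 1:1:1:1 hypothesis (Σ ratio = 4, N = 400):
  gray-bodied normal-winged: 400 × 1/4 = 100
  gray-bodied vestigial-winged: 400 × 1/4 = 100
  ebony-bodied normal-winged: 400 × 1/4 = 100
  ebony-bodied vestigial-winged: 400 × 1/4 = 100
Contribution of gray-bodied normal-winged: (99 − 100)² / 100 = 0.0100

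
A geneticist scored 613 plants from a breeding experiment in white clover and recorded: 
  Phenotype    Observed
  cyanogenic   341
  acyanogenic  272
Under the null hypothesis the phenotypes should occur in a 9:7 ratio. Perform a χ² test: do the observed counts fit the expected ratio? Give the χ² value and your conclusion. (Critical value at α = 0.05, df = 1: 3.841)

The 9:7 ratio has 16 parts, so with N = 613 the expected counts are:
  cyanogenic: 613 × 9/16 = 344.8125
  acyanogenic: 613 × 7/16 = 268.1875
χ² = Σ (O − E)² / E
  cyanogenic: (341 − 344.8125)² / 344.8125 = 0.0422
  acyanogenic: (272 − 268.1875)² / 268.1875 = 0.0542
χ² = 0.0422 + 0.0542 = 0.0964 ≈ 0.096
Degrees of freedom = 2 − 1 = 1; critical value at α = 0.05 is 3.841.
Since 0.096 < 3.841, we fail to reject the null hypothesis — the data are consistent with the 9:7 ratio.

0.096; consistent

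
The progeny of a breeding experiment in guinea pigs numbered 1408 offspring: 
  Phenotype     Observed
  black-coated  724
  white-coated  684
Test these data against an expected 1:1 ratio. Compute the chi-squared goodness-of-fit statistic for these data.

Total ratio parts = 2. Expected numbers out of 1408:
  black-coated: 1408 × 1/2 = 704
  white-coated: 1408 × 1/2 = 704
χ² = Σ (O − E)² / E
  black-coated: (724 − 704)² / 704 = 0.5682
  white-coated: (684 − 704)² / 704 = 0.5682
χ² = 0.5682 + 0.5682 = 1.1364 ≈ 1.136

1.136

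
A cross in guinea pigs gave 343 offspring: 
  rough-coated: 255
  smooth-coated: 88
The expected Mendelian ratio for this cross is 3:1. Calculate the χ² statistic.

0.079

Expected counts for N = 343 under a 3:1 ratio (total parts = 4):
  rough-coated: 343 × 3/4 = 257.25
  smooth-coated: 343 × 1/4 = 85.75
χ² = Σ (O − E)² / E
  rough-coated: (255 − 257.25)² / 257.25 = 0.0197
  smooth-coated: (88 − 85.75)² / 85.75 = 0.0590
χ² = 0.0197 + 0.0590 = 0.0787 ≈ 0.079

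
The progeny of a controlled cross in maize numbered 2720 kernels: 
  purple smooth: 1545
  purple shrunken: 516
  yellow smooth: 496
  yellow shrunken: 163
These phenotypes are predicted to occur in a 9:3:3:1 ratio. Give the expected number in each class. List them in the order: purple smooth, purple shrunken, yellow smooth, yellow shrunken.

Under the 9:3:3:1 hypothesis (Σ ratio = 16, N = 2720):
  purple smooth: 2720 × 9/16 = 1530
  purple shrunken: 2720 × 3/16 = 510
  yellow smooth: 2720 × 3/16 = 510
  yellow shrunken: 2720 × 1/16 = 170

1530, 510, 510, 170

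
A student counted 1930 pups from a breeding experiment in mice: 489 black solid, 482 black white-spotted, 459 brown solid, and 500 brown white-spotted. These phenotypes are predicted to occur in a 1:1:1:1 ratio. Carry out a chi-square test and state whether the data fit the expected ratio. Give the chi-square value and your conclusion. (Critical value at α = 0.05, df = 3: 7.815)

1.867; consistent

Expected counts for N = 1930 under a 1:1:1:1 ratio (total parts = 4):
  black solid: 1930 × 1/4 = 482.5
  black white-spotted: 1930 × 1/4 = 482.5
  brown solid: 1930 × 1/4 = 482.5
  brown white-spotted: 1930 × 1/4 = 482.5
χ² = Σ (O − E)² / E
  black solid: (489 − 482.5)² / 482.5 = 0.0876
  black white-spotted: (482 − 482.5)² / 482.5 = 0.0005
  brown solid: (459 − 482.5)² / 482.5 = 1.1446
  brown white-spotted: (500 − 482.5)² / 482.5 = 0.6347
χ² = 0.0876 + 0.0005 + 1.1446 + 0.6347 = 1.8674 ≈ 1.867
Degrees of freedom = 4 − 1 = 3; critical value at α = 0.05 is 7.815.
Since 1.867 < 7.815, we fail to reject the null hypothesis — the data are consistent with the 1:1:1:1 ratio.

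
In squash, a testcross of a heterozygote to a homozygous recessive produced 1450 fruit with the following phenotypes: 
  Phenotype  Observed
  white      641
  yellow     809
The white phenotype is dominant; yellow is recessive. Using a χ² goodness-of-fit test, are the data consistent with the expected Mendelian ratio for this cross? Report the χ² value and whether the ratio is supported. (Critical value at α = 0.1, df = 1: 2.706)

A testcross of a heterozygote (Aa × aa) gives a 1:1 phenotypic ratio.
Under the 1:1 hypothesis (Σ ratio = 2, N = 1450):
  white: 1450 × 1/2 = 725
  yellow: 1450 × 1/2 = 725
χ² = Σ (O − E)² / E
  white: (641 − 725)² / 725 = 9.7324
  yellow: (809 − 725)² / 725 = 9.7324
χ² = 9.7324 + 9.7324 = 19.4648 ≈ 19.465
Degrees of freedom = 2 − 1 = 1; critical value at α = 0.1 is 2.706.
Since 19.465 > 2.706, we reject the null hypothesis — the data do not fit the 1:1 ratio.

19.465; not consistent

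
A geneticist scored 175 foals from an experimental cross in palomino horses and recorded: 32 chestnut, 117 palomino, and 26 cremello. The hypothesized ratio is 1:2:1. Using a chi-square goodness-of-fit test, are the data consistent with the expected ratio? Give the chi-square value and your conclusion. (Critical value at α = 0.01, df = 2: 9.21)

20.303; not consistent

Expected counts for N = 175 under a 1:2:1 ratio (total parts = 4):
  chestnut: 175 × 1/4 = 43.75
  palomino: 175 × 2/4 = 87.5
  cremello: 175 × 1/4 = 43.75
χ² = Σ (O − E)² / E
  chestnut: (32 − 43.75)² / 43.75 = 3.1557
  palomino: (117 − 87.5)² / 87.5 = 9.9457
  cremello: (26 − 43.75)² / 43.75 = 7.2014
χ² = 3.1557 + 9.9457 + 7.2014 = 20.3028 ≈ 20.303
Degrees of freedom = 3 − 1 = 2; critical value at α = 0.01 is 9.21.
Since 20.303 > 9.21, we reject the null hypothesis — the data do not fit the 1:2:1 ratio.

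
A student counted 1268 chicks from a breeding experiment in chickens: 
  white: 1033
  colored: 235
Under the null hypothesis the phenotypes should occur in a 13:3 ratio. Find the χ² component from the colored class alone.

0.032

Under the 13:3 hypothesis (Σ ratio = 16, N = 1268):
  white: 1268 × 13/16 = 1030.25
  colored: 1268 × 3/16 = 237.75
Contribution of colored: (235 − 237.75)² / 237.75 = 0.0318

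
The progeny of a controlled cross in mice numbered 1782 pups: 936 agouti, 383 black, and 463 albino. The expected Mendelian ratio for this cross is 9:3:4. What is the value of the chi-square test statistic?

Total ratio parts = 16. Expected numbers out of 1782:
  agouti: 1782 × 9/16 = 1002.375
  black: 1782 × 3/16 = 334.125
  albino: 1782 × 4/16 = 445.5
χ² = Σ (O − E)² / E
  agouti: (936 − 1002.375)² / 1002.375 = 4.3952
  black: (383 − 334.125)² / 334.125 = 7.1493
  albino: (463 − 445.5)² / 445.5 = 0.6874
χ² = 4.3952 + 7.1493 + 0.6874 = 12.2319 ≈ 12.232

12.232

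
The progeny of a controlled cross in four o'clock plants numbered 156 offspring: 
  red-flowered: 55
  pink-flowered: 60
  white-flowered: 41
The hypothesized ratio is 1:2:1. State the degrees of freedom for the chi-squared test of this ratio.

A goodness-of-fit test with 3 phenotype classes has df = 3 − 1 = 2.

2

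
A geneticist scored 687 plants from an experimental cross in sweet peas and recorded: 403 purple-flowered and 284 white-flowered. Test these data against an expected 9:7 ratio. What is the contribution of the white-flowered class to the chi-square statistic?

The 9:7 ratio has 16 parts, so with N = 687 the expected counts are:
  purple-flowered: 687 × 9/16 = 386.4375
  white-flowered: 687 × 7/16 = 300.5625
Contribution of white-flowered: (284 − 300.5625)² / 300.5625 = 0.9127

0.913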